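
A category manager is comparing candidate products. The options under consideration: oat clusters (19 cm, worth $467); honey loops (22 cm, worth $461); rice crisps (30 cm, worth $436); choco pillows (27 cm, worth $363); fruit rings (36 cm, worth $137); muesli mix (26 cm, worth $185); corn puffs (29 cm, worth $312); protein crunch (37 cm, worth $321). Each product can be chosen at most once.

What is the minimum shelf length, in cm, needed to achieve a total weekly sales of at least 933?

67

Look for the lowest-shelf combination reaching 933.
oat clusters + honey loops + muesli mix: 1113 weekly sales at 67 cm.
Below 67 cm the best achievable stays under 933.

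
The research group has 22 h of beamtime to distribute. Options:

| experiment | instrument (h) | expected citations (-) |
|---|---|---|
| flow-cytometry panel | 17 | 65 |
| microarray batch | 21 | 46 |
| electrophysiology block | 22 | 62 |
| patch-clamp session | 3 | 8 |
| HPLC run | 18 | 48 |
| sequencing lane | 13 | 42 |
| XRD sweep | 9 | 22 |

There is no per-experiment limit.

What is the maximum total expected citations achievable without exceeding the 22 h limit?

Best packing: flow-cytometry panel + patch-clamp session — 20 h, 73 total.
Every other selection either busts 22 h or fails to beat 73.

73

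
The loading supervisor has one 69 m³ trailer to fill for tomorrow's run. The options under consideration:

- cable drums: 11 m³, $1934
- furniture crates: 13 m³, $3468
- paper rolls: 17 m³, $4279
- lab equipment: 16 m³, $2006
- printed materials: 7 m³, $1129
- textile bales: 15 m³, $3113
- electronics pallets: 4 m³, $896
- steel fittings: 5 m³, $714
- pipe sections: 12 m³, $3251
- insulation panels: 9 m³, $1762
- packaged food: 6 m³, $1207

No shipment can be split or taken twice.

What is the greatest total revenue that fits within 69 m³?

Furniture crates + paper rolls + textile bales + electronics pallets + pipe sections + packaged food uses 67 of the 69 m³ and totals 16214.
Every other selection either busts 69 m³ or fails to beat 16214.

16214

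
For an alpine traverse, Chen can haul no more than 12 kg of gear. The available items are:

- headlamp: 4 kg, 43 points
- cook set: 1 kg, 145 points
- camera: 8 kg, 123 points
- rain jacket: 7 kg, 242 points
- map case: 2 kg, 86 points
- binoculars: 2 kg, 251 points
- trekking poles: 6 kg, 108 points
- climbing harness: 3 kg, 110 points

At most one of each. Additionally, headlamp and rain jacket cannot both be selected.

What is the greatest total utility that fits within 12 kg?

724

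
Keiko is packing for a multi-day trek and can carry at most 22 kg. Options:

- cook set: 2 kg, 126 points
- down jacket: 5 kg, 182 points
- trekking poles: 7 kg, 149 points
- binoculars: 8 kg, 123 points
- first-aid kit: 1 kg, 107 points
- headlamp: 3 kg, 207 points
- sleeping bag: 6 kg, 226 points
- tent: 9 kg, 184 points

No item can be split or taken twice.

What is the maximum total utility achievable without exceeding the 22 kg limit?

871

Taking the top-ratio items first gives cook set + down jacket + first-aid kit + headlamp + sleeping bag for 848 (17 kg).
Dropping cook set frees 2 kg; slotting in trekking poles (7 kg) lifts the total to 871 at 22 kg.
Runner-up cook set + first-aid kit + headlamp + sleeping bag + tent tops out at 850.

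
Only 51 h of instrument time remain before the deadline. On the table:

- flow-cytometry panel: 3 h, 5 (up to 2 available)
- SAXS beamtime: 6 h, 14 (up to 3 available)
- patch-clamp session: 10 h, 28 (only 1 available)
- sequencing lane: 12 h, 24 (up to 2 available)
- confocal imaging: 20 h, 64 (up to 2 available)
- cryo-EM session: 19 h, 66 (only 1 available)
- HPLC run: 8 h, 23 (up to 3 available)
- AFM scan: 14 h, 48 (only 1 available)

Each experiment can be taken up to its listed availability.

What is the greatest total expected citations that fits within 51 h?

165

Filling by ratio: cryo-EM session + 2×HPLC run + AFM scan for 160, with 2 h left unused.
The 8 h tied up in HPLC run is better spent on patch-clamp session — total rises to 165 (51 h).
Every other selection either busts 51 h or exceeds an availability limit or fails to beat 165.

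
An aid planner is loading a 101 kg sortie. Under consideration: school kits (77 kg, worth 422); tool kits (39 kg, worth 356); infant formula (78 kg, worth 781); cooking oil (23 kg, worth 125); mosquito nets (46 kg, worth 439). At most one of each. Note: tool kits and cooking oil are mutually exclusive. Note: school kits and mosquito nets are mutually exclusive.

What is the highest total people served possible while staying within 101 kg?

By people served per kg: infant formula 10.01, mosquito nets 9.54, tool kits 9.13 lead.
Taking infant formula + cooking oil: 101 kg used, 906 in people served.

906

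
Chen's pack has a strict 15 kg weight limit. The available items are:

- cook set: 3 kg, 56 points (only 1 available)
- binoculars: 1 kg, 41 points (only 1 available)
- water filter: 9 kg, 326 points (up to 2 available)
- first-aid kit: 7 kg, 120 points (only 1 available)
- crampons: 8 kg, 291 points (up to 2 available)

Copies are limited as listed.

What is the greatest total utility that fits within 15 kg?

Greedy by ratio would take cook set + binoculars + crampons: 12 kg used, total 388.
Replace crampons with water filter: the trade gains 35 net, giving 423 at 13 kg.
Every other selection either busts 15 kg or exceeds an availability limit or fails to beat 423.

423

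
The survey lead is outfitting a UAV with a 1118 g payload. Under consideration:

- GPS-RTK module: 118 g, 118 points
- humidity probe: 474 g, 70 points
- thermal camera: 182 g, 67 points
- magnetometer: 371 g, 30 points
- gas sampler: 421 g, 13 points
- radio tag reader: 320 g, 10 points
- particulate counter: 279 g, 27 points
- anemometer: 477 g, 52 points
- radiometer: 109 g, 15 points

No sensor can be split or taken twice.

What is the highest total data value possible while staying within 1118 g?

Density check — GPS-RTK module 1.00, thermal camera 0.37, humidity probe 0.15, radiometer 0.14 are the best per g.
The ratio heuristic lands on GPS-RTK module + humidity probe + thermal camera + radiometer (270) but leaves 235 g idle.
Replace radiometer with particulate counter: the trade gains 12 net, giving 282 at 1053 g.
The spare 65 g is too small for any remaining sensor, and no exchange beats 282.

282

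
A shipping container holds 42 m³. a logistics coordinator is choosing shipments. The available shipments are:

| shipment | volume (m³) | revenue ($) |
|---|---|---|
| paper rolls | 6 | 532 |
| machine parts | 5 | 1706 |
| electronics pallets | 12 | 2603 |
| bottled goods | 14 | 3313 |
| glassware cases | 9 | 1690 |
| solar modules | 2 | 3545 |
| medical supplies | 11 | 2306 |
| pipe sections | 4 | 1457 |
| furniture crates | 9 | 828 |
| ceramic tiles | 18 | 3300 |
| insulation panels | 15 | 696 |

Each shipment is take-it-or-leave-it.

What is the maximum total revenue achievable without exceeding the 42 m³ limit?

Filling by ratio: machine parts + electronics pallets + bottled goods + solar modules + pipe sections for 12624, with 5 m³ left unused.
The 12 m³ tied up in electronics pallets is better spent on paper rolls + medical supplies — total rises to 12859 (42 m³).

12859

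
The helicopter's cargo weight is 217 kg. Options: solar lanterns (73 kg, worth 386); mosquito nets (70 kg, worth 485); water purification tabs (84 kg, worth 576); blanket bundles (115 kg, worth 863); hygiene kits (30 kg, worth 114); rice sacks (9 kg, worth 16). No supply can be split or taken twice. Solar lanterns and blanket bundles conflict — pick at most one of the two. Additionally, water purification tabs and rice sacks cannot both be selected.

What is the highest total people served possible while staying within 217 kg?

1462

The ratio ordering already packs tightly: mosquito nets + blanket bundles + hygiene kits, 215 kg, 1462.
An exhaustive check of the 64 subsets confirms 1462.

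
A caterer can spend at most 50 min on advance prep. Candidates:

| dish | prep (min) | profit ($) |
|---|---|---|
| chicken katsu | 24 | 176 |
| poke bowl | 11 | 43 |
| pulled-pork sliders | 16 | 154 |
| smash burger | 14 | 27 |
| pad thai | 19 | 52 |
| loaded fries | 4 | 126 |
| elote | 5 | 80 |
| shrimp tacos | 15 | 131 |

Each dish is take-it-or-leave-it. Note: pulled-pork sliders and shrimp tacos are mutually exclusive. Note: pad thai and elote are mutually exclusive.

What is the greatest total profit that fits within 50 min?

Density check — loaded fries 31.50, elote 16.00, pulled-pork sliders 9.62, shrimp tacos 8.73 are the best per min.
Best packing: chicken katsu + pulled-pork sliders + loaded fries + elote — 49 min, 536 total.
That's the maximum — no feasible swap from here does better than 536.

536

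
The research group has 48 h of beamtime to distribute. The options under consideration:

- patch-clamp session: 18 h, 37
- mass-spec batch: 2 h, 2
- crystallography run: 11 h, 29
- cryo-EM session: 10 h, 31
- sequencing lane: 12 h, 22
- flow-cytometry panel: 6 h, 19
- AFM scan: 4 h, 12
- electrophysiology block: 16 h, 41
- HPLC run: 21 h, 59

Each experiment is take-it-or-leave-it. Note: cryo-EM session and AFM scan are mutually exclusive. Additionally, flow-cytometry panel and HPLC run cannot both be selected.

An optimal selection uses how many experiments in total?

Best achievable expected citations is 131.
cryo-EM session + electrophysiology block + HPLC run hits 131 at 47 h.
All optima have 3 experiments.

3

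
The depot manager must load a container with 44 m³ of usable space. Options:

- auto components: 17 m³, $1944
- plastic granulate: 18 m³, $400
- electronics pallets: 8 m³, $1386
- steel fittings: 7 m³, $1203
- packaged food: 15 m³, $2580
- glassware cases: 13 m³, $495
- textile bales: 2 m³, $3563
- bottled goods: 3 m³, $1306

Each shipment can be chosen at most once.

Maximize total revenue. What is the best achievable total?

Taking the top-ratio shipments first gives electronics pallets + steel fittings + packaged food + textile bales + bottled goods for 10038 (35 m³).
The 8 m³ tied up in electronics pallets is better spent on auto components — total rises to 10596 (44 m³).

10596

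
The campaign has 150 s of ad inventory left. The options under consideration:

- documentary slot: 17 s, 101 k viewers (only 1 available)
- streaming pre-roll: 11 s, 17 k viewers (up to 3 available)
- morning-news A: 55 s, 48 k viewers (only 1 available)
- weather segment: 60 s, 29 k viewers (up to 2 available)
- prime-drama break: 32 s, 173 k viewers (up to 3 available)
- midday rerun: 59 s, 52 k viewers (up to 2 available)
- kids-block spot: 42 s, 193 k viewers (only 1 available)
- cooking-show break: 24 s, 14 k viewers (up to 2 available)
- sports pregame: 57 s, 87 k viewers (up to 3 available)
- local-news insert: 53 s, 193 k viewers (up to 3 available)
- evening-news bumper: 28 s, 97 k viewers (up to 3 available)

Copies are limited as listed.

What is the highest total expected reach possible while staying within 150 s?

Density check — documentary slot 5.94, prime-drama break 5.41, kids-block spot 4.60 are the best per s.
Taking the top-ratio spots first gives documentary slot + 3×prime-drama break + evening-news bumper for 717 (141 s).
The 45 s tied up in documentary slot and evening-news bumper is better spent on streaming pre-roll + kids-block spot — total rises to 729 (149 s).
Every other selection either busts 150 s or exceeds an availability limit or fails to beat 729.

729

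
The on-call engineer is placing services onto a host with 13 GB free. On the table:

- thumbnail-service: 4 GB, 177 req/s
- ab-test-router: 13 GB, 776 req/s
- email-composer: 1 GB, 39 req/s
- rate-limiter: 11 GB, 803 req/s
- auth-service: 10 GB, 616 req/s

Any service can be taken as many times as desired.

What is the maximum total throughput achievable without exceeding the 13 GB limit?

881

2×email-composer + rate-limiter uses 13 of the 13 GB and totals 881.
Every other selection either busts 13 GB or fails to beat 881.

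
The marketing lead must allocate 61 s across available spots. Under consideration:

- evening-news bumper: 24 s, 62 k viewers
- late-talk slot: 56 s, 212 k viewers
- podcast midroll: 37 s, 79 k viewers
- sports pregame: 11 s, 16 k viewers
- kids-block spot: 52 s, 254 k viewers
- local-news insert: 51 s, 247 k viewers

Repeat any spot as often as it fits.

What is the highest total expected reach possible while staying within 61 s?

Ranking by ratio (expected reach/s): kids-block spot 4.88, local-news insert 4.84, late-talk slot 3.79.
Kids-block spot uses 52 of the 61 s and totals 254.
Nothing else within 61 s beats 254.

254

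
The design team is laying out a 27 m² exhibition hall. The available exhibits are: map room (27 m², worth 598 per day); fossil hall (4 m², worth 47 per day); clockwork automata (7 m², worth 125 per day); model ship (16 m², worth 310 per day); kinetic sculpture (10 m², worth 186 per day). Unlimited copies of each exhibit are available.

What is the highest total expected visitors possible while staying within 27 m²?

Taking map room: 27 m² used, 598 in expected visitors.
That's the maximum — no swap from here does better than 598.

598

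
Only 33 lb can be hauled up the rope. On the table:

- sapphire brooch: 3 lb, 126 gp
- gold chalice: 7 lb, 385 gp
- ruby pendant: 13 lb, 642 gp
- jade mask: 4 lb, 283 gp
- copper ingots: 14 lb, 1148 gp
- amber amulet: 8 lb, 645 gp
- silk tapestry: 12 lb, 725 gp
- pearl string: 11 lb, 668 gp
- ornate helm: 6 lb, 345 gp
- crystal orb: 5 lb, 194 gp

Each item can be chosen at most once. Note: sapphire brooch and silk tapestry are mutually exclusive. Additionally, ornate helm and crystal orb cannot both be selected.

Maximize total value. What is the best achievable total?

Ranking by ratio (value/lb): copper ingots 82.00, amber amulet 80.62, jade mask 70.75, pearl string 60.73.
Taking the top-ratio items first gives jade mask + copper ingots + amber amulet + ornate helm for 2421 (32 lb).
Replace ornate helm with gold chalice: the trade gains 40 net, giving 2461 at 33 lb.
Nothing else feasible within 33 lb beats 2461.

2461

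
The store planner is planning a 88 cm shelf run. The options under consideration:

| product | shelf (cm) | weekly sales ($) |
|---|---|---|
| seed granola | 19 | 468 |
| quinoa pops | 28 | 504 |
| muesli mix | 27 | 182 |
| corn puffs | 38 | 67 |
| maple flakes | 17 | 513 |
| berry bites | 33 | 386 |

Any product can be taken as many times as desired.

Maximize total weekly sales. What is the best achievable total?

2565

Best packing: 5×maple flakes — 85 cm, 2565 total.
Nothing else within 88 cm beats 2565.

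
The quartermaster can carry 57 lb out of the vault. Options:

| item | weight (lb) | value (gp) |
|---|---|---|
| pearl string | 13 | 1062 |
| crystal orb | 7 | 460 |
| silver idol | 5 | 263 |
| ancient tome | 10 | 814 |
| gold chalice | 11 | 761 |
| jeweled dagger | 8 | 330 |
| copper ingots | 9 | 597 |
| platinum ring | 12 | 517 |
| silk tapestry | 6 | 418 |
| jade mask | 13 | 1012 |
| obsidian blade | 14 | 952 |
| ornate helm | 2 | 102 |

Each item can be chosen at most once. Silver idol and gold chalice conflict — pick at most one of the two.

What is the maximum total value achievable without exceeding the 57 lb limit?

A density-first pass picks pearl string + ancient tome + gold chalice + silk tapestry + jade mask + ornate helm — 4169 at 55 lb.
But pearl string + crystal orb + ancient tome + jade mask + obsidian blade fits in 57 lb and reaches 4300.

4300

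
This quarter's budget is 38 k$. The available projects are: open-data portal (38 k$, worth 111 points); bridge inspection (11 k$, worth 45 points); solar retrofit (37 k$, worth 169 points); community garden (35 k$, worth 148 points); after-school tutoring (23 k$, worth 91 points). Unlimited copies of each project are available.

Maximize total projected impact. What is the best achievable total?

169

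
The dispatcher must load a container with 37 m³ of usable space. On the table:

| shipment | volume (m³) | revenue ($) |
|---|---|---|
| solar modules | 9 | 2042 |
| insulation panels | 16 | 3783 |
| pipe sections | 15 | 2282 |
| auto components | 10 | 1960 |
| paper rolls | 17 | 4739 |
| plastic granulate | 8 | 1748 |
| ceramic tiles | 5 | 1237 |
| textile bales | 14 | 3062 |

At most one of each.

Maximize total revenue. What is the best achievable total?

9038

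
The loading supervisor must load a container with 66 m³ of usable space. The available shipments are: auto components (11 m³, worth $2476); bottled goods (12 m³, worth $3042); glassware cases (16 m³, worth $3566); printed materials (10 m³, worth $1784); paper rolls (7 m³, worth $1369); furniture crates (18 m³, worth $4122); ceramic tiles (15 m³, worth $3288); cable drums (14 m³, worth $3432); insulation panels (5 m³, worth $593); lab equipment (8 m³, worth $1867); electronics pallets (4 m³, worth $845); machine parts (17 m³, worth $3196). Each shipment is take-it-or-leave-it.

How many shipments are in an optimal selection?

The maximum revenue within 66 m³ is 15286.
For example auto components + bottled goods + paper rolls + furniture crates + cable drums + electronics pallets achieves it, using 66 m³.
Any selection reaching 15286 contains exactly 6 shipments.

6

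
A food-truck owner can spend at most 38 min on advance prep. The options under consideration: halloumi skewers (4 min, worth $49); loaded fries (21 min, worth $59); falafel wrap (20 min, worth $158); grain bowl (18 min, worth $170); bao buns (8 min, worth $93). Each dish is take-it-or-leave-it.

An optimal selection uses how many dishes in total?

2

The maximum profit within 38 min is 328.
falafel wrap + grain bowl hits 328 at 38 min.
All optima have 2 dishes.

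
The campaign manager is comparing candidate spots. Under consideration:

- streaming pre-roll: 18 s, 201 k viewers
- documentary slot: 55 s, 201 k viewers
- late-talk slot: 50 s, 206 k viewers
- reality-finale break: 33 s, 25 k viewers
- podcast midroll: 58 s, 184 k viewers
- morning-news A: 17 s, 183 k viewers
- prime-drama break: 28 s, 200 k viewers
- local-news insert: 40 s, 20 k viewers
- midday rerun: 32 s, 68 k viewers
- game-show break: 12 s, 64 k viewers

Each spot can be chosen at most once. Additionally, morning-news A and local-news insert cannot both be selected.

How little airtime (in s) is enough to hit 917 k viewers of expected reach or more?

157

Look for the lowest-airtime combination reaching 917.
streaming pre-roll + late-talk slot + morning-news A + prime-drama break + midday rerun + game-show break: 922 expected reach at 157 s.
Any bundle with less than 157 s falls short of 917.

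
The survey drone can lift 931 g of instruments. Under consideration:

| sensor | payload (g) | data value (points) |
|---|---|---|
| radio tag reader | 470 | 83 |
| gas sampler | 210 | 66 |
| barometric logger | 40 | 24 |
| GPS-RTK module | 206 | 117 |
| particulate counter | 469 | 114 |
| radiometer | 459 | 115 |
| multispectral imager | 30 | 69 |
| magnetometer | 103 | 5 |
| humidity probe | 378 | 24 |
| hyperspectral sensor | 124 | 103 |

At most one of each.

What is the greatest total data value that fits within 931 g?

428

Ranking by ratio (data value/g): multispectral imager 2.30, hyperspectral sensor 0.83, barometric logger 0.60.
The ratio heuristic lands on gas sampler + barometric logger + GPS-RTK module + multispectral imager + magnetometer + hyperspectral sensor (384) but leaves 218 g idle.
Dropping gas sampler and magnetometer frees 313 g; slotting in radiometer (459 g) lifts the total to 428 at 859 g.
Runner-up barometric logger + GPS-RTK module + particulate counter + multispectral imager + hyperspectral sensor tops out at 427.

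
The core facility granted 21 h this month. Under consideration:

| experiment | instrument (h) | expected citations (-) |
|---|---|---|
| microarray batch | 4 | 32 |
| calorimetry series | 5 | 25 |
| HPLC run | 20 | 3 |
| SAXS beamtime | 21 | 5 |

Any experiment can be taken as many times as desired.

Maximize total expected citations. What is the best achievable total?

Best packing: 5×microarray batch — 20 h, 160 total.

160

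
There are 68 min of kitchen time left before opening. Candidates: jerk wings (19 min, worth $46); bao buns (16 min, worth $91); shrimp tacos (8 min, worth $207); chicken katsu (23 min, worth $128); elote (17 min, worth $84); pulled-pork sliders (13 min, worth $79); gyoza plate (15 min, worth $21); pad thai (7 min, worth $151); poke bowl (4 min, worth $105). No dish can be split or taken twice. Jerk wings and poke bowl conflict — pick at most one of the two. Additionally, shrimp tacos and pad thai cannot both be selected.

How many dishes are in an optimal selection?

5

Best achievable profit is 615.
For example bao buns + shrimp tacos + chicken katsu + elote + poke bowl achieves it, using 68 min.
All optima have 5 dishes.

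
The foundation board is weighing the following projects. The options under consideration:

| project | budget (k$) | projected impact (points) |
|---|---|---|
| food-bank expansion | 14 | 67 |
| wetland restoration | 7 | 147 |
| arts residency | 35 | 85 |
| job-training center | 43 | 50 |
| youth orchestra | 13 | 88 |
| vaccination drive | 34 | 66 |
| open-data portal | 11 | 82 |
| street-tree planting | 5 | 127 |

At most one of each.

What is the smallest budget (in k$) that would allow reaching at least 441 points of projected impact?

Need the lightest bundle worth ≥ 441.
Taking wetland restoration + youth orchestra + open-data portal + street-tree planting gives 444 (≥ 441) for 36 k$.
No combination under 36 k$ hits 441.

36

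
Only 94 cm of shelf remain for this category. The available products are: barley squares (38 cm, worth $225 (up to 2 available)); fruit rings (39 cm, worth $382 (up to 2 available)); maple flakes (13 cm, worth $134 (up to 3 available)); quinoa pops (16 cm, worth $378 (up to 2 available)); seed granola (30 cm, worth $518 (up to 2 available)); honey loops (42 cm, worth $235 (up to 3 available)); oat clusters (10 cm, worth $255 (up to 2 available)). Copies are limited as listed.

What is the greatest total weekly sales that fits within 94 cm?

1792

By weekly sales per cm: oat clusters 25.50, quinoa pops 23.62, seed granola 17.27 lead.
Taking the top-ratio products first gives 2×quinoa pops + seed granola + 2×oat clusters for 1784 (82 cm).
Replace 2×oat clusters with seed granola: the trade gains 8 net, giving 1792 at 92 cm.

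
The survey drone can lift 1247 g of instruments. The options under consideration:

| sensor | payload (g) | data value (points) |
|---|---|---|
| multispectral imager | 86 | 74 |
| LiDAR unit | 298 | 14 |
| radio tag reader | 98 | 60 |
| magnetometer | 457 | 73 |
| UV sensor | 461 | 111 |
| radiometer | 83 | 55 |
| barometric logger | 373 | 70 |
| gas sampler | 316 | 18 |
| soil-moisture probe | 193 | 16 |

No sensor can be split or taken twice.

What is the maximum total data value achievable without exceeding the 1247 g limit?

Filling by ratio: multispectral imager + radio tag reader + UV sensor + radiometer + barometric logger for 370, with 146 g left unused.
The 373 g tied up in barometric logger is better spent on magnetometer — total rises to 373 (1185 g).
No other feasible combination exceeds 373.

373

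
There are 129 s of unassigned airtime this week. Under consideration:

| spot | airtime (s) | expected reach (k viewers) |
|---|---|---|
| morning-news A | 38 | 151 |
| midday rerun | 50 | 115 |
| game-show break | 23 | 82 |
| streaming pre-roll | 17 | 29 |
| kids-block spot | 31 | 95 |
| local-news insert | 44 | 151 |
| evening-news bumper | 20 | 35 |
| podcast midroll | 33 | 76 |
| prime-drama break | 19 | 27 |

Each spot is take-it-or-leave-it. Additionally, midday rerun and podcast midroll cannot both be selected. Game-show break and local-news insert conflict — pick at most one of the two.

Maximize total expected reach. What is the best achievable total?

Ranking by ratio (expected reach/s): morning-news A 3.97, game-show break 3.57, local-news insert 3.43.
Best packing: morning-news A + game-show break + kids-block spot + podcast midroll — 125 s, 404 total.

404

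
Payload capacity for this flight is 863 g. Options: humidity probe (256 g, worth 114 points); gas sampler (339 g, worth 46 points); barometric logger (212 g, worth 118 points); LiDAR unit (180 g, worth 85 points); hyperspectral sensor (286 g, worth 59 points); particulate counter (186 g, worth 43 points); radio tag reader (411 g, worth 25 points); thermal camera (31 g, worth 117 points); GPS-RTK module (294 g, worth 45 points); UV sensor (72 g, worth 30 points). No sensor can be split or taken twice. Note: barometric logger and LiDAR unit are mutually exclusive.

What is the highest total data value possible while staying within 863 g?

Taking humidity probe + barometric logger + hyperspectral sensor + thermal camera + UV sensor: 857 g used, 438 in data value.

438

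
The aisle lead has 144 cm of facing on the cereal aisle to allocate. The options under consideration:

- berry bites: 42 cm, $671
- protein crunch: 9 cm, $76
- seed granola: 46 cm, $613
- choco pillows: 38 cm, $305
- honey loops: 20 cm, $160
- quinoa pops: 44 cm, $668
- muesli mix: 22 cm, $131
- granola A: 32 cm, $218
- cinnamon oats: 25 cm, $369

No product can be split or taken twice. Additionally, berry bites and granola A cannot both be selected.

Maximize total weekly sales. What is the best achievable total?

Greedy by ratio would take berry bites + protein crunch + honey loops + quinoa pops + cinnamon oats: 140 cm used, total 1944.
Dropping honey loops and cinnamon oats frees 45 cm; slotting in seed granola (46 cm) lifts the total to 2028 at 141 cm.

2028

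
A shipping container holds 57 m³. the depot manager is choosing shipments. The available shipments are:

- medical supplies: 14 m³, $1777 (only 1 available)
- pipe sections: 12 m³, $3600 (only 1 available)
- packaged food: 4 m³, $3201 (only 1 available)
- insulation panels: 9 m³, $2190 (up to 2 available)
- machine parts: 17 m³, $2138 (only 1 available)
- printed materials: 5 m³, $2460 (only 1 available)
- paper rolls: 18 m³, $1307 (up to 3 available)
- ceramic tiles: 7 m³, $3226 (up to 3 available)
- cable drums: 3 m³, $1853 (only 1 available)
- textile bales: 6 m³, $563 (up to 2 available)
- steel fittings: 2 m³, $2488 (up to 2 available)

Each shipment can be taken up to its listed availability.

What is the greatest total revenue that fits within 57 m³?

26548

Ranking by ratio (revenue/m³): steel fittings 1244.00, packaged food 800.25, cable drums 617.67, printed materials 492.00.
A density-first pass picks pipe sections + packaged food + printed materials + 3×ceramic tiles + cable drums + textile bales + 2×steel fittings — 26331 at 55 m³.
The 18 m³ tied up in pipe sections and textile bales is better spent on 2×insulation panels — total rises to 26548 (55 m³).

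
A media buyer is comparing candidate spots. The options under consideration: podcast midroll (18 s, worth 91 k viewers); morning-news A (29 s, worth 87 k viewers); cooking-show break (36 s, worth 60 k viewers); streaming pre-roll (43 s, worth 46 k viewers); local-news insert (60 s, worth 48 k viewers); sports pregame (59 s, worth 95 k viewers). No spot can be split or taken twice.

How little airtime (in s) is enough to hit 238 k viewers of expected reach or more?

83

Need the lightest bundle worth ≥ 238.
podcast midroll + morning-news A + cooking-show break: 238 expected reach at 83 s.
Below 83 s the best achievable stays under 238.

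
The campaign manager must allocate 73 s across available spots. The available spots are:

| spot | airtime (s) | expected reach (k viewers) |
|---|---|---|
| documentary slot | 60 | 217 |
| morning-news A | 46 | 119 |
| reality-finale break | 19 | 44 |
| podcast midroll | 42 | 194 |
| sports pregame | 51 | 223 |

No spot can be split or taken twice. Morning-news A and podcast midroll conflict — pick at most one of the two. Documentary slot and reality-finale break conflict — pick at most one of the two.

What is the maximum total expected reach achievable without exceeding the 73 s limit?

267

A density-first pass picks reality-finale break + podcast midroll — 238 at 61 s.
Replace podcast midroll with sports pregame: the trade gains 29 net, giving 267 at 70 s.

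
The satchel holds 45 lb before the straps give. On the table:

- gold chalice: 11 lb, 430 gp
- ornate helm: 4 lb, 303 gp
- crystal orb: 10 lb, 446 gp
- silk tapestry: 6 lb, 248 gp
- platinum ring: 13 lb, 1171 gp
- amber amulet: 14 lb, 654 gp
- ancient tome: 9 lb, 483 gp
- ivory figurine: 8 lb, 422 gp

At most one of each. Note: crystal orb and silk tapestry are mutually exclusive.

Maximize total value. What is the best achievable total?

2825

Taking ornate helm + crystal orb + platinum ring + ancient tome + ivory figurine: 44 lb used, 2825 in value.
Next best is gold chalice + ornate helm + platinum ring + ancient tome + ivory figurine at 2809 (45 lb) — short by 16.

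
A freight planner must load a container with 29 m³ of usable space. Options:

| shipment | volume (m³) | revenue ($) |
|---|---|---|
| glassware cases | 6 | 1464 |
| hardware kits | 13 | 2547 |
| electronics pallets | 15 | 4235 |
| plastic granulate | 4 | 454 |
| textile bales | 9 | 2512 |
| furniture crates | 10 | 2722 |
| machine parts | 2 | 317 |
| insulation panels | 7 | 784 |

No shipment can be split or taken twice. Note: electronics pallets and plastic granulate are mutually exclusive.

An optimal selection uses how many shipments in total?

The maximum revenue within 29 m³ is 7274.
For example electronics pallets + furniture crates + machine parts achieves it, using 27 m³.
All optima have 3 shipments.

3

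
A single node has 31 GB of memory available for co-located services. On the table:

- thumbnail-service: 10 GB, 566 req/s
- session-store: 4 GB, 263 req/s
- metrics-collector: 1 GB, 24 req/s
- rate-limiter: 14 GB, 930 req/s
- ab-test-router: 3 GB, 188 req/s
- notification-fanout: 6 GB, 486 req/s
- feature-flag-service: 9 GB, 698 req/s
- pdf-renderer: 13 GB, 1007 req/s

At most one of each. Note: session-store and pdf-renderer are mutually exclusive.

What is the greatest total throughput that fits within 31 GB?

2379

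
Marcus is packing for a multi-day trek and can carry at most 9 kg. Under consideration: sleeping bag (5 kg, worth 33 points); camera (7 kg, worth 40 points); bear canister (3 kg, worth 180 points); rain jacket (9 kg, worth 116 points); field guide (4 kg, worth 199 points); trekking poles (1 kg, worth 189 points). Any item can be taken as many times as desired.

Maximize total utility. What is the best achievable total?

1701

Taking 9×trekking poles: 9 kg used, 1701 in utility.
Nothing else within 9 kg beats 1701.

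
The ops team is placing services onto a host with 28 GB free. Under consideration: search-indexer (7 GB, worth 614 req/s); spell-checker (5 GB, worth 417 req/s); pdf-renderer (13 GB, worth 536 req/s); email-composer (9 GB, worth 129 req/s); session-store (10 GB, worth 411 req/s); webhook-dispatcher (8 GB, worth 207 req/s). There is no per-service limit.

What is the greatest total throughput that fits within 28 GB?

Density check — search-indexer 87.71, spell-checker 83.40, pdf-renderer 41.23 are the best per GB.
4×search-indexer uses 28 of the 28 GB and totals 2456.
No other feasible combination exceeds 2456.

2456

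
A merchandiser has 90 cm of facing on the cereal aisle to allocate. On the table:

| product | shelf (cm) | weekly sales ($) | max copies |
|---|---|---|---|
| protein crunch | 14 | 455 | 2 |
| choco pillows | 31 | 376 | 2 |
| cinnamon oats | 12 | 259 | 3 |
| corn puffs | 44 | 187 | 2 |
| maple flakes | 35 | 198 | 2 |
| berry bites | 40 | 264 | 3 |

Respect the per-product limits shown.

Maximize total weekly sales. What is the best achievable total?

1804

By weekly sales per cm: protein crunch 32.50, cinnamon oats 21.58, choco pillows 12.13 lead.
A density-first pass picks 2×protein crunch + 3×cinnamon oats — 1687 at 64 cm.
Dropping cinnamon oats frees 12 cm; slotting in choco pillows (31 cm) lifts the total to 1804 at 83 cm.
That's the maximum — no swap from here does better than 1804.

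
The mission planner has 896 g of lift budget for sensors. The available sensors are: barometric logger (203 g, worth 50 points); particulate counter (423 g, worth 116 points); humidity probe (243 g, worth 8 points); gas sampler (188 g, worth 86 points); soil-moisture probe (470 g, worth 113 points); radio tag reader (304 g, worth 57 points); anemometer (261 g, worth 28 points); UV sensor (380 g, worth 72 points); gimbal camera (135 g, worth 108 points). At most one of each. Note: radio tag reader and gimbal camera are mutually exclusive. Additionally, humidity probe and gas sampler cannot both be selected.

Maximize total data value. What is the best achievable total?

310

Best packing: particulate counter + gas sampler + gimbal camera — 746 g, 310 total.
No other feasible combination exceeds 310.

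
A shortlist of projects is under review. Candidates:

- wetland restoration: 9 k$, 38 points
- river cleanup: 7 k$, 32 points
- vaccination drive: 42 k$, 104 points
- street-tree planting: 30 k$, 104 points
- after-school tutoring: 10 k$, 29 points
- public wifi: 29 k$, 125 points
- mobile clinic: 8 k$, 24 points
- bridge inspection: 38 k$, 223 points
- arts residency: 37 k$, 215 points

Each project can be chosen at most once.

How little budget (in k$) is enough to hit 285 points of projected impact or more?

53

Minimise k$ subject to total projected impact ≥ 285.
wetland restoration + river cleanup + arts residency: 285 projected impact at 53 k$.
No combination under 53 k$ hits 285.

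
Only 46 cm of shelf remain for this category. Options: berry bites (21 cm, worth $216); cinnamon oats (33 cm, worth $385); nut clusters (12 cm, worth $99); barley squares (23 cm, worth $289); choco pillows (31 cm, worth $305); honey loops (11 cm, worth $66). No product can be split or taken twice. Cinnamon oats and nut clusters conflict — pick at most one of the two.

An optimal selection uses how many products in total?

Optimal total is 505.
One optimal bundle: berry bites + barley squares (44 cm).
Every optimal selection uses 2 products.

2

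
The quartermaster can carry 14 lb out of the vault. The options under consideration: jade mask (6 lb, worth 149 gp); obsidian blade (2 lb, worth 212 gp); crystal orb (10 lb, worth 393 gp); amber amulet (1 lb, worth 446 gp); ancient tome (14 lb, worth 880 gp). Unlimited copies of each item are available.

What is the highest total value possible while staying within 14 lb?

6244

Ranking by ratio (value/lb): amber amulet 446.00, obsidian blade 106.00, ancient tome 62.86.
Taking 14×amber amulet: 14 lb used, 6244 in value.
No other feasible combination exceeds 6244.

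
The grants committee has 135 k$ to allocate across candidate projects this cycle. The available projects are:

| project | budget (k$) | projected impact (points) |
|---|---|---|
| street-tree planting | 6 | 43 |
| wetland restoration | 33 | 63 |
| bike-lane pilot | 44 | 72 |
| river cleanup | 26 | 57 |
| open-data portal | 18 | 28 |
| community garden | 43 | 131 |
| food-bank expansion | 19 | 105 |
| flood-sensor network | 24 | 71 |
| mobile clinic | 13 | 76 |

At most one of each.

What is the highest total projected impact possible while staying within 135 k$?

Street-tree planting + river cleanup + community garden + food-bank expansion + flood-sensor network + mobile clinic uses 131 of the 135 k$ and totals 483.

483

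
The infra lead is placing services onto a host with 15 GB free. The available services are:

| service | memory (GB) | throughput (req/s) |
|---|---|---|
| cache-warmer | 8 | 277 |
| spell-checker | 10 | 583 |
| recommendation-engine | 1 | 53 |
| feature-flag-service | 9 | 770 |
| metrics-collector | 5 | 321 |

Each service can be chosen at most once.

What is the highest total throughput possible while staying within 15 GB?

1144

The ratio ordering already packs tightly: recommendation-engine + feature-flag-service + metrics-collector, 15 GB, 1144.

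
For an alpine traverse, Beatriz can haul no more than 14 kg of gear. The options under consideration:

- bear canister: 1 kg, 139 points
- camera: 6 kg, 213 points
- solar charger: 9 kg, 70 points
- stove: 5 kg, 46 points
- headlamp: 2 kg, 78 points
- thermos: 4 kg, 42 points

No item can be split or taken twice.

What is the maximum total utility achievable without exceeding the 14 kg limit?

476

By utility per kg: bear canister 139.00, headlamp 39.00, camera 35.50 lead.
The ratio heuristic lands on bear canister + camera + headlamp + thermos (472) but leaves 1 kg idle.
The 4 kg tied up in thermos is better spent on stove — total rises to 476 (14 kg).
Nothing else within 14 kg beats 476.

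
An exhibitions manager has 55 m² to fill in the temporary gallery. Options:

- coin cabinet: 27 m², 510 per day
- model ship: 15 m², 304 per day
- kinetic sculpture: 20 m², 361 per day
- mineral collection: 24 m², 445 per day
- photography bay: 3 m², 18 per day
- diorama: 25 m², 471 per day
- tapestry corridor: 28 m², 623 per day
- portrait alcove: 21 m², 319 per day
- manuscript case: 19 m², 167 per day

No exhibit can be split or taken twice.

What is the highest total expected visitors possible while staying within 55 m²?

1133

Ranking by ratio (expected visitors/m²): tapestry corridor 22.25, model ship 20.27, coin cabinet 18.89.
Filling by ratio: model ship + photography bay + tapestry corridor for 945, with 9 m² left unused.
Dropping model ship and photography bay frees 18 m²; slotting in coin cabinet (27 m²) lifts the total to 1133 at 55 m².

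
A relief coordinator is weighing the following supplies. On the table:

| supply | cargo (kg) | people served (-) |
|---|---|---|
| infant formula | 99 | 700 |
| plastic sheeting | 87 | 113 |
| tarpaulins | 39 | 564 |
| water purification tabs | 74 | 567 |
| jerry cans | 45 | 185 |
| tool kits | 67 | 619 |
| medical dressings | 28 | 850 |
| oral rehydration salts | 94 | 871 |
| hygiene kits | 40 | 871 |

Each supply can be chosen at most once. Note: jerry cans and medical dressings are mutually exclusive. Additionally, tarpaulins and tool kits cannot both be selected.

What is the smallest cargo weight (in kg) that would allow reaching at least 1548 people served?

68

Look for the lowest-cargo combination reaching 1548.
Taking medical dressings + hygiene kits gives 1721 (≥ 1548) for 68 kg.
No combination under 68 kg hits 1548.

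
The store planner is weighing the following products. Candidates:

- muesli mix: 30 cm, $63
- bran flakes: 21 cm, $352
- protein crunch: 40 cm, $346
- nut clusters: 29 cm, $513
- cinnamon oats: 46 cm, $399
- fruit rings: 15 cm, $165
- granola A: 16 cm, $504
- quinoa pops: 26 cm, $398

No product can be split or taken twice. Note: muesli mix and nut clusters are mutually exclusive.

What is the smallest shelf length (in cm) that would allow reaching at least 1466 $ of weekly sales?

81

Look for the lowest-shelf combination reaching 1466.
bran flakes + nut clusters + fruit rings + granola A reaches 1534 using 81 cm.
No combination under 81 cm hits 1466.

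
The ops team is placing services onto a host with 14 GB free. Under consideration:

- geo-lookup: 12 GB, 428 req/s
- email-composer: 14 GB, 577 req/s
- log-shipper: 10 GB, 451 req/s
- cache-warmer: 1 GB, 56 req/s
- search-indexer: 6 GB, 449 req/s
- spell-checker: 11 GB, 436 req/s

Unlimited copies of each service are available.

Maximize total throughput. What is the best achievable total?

1010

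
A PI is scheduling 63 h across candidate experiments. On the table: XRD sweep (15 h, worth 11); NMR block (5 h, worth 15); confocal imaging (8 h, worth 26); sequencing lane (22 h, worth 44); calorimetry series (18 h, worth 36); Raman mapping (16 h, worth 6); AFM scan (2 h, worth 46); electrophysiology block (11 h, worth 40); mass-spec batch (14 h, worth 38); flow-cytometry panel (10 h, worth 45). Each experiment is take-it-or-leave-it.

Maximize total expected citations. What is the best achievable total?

231

A density-first pass picks NMR block + confocal imaging + AFM scan + electrophysiology block + mass-spec batch + flow-cytometry panel — 210 at 50 h.
Replace NMR block with calorimetry series: the trade gains 21 net, giving 231 at 63 h.
Every other selection either busts 63 h or fails to beat 231.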